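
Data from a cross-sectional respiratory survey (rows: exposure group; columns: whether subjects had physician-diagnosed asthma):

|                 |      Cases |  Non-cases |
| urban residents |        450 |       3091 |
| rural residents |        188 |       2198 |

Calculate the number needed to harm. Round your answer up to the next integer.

risk, urban residents = 450/3541 = 0.127083
risk, rural residents = 188/2386 = 0.078793
absolute risk difference = 0.048290
1 / 0.048290 = 20.708 → round up → 21

21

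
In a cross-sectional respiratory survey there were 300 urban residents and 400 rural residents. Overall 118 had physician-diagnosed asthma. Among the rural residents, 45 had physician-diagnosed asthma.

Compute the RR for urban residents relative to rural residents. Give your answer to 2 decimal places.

urban residents with the outcome: 118 − 45 = 73
urban residents without the outcome: 300 − 73 = 227
rural residents without the outcome: 400 − 45 = 355
risk, urban residents = 73/300 = 0.2433
risk, rural residents = 45/400 = 0.1125
RR = 0.2433 / 0.1125 = 2.16

2.16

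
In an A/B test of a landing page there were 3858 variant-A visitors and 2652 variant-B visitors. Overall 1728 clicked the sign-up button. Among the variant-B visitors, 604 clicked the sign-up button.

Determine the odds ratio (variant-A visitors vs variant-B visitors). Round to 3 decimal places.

variant-A visitors with the outcome: 1728 − 604 = 1124
variant-A visitors without the outcome: 3858 − 1124 = 2734
variant-B visitors without the outcome: 2652 − 604 = 2048
OR = (1124 × 2048) / (2734 × 604) = 2301952/1651336 ≈ 1.394

OR ≈ 1.394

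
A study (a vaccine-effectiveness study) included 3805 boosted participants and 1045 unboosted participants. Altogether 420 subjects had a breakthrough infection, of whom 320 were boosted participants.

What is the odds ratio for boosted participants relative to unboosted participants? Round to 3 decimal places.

0.868

boosted participants without the outcome: 3805 − 320 = 3485
unboosted participants with the outcome: 420 − 320 = 100
unboosted participants without the outcome: 1045 − 100 = 945
OR = (320 × 945) / (3485 × 100) = 302400/348500 ≈ 0.868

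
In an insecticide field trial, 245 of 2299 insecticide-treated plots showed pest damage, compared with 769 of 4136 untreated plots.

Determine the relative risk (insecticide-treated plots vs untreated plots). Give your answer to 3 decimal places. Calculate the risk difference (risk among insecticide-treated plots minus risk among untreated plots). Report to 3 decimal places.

RR = 0.573; RD = -0.079

risk, insecticide-treated plots = 245/2299 = 0.1066
risk, untreated plots = 769/4136 = 0.1859
RR = 0.1066 / 0.1859 = 0.573
risk difference = 0.1066 − 0.1859 = -0.079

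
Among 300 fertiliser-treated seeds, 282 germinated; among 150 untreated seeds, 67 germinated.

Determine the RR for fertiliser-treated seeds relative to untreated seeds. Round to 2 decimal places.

risk, fertiliser-treated seeds = 282/300 = 0.9400
risk, untreated seeds = 67/150 = 0.4467
RR = 0.9400 / 0.4467 = 2.10

RR ≈ 2.10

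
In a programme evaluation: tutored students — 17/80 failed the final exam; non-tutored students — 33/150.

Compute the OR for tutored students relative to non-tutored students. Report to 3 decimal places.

OR = (17 × 117) / (63 × 33) = 1989/2079 ≈ 0.957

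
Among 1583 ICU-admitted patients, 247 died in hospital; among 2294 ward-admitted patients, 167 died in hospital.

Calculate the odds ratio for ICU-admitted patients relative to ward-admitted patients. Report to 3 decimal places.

OR = (247 × 2127) / (1336 × 167) = 525369/223112 ≈ 2.355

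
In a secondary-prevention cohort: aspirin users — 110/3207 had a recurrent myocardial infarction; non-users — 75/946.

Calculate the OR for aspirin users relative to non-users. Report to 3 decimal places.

OR = (110 × 871) / (3097 × 75) = 95810/232275 ≈ 0.412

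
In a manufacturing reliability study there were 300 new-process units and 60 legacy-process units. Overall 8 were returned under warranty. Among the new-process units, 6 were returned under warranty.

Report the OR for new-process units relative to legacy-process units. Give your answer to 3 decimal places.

OR ≈ 0.592

new-process units without the outcome: 300 − 6 = 294
legacy-process units with the outcome: 8 − 6 = 2
legacy-process units without the outcome: 60 − 2 = 58
OR = (6 × 58) / (294 × 2) = 348/588 ≈ 0.592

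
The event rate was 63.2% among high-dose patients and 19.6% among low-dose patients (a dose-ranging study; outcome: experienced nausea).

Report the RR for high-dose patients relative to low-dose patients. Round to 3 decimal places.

RR = 0.6320 / 0.1960 = 3.224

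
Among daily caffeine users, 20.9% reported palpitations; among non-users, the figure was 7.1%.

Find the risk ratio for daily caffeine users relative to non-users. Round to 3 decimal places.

RR = 0.2090 / 0.0710 = 2.944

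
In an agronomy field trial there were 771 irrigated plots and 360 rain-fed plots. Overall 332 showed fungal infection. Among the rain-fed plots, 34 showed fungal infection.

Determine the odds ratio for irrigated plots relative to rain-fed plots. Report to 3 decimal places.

irrigated plots with the outcome: 332 − 34 = 298
irrigated plots without the outcome: 771 − 298 = 473
rain-fed plots without the outcome: 360 − 34 = 326
OR = (298 × 326) / (473 × 34) = 97148/16082 ≈ 6.041

OR: 6.041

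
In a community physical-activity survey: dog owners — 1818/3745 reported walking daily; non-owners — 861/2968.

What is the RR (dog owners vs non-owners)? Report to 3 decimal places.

risk, dog owners = 1818/3745 = 0.4854
risk, non-owners = 861/2968 = 0.2901
RR = 0.4854 / 0.2901 = 1.673

RR ≈ 1.673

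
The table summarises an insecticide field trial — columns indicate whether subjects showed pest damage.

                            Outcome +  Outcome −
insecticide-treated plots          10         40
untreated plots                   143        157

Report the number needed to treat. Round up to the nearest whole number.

risk, insecticide-treated plots = 10/50 = 0.200000
risk, untreated plots = 143/300 = 0.476667
absolute risk difference = 0.276667
1 / 0.276667 = 3.614 → round up → 4

4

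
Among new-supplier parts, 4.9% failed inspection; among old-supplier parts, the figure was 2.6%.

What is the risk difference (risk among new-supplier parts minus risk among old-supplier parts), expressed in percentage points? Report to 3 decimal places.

risk difference = 0.04900 − 0.02600 = 0.02300 → 2.300 percentage points

2.300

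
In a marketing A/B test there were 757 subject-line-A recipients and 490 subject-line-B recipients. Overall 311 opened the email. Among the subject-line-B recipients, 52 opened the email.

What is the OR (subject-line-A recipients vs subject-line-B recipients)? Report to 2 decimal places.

4.38

subject-line-A recipients with the outcome: 311 − 52 = 259
subject-line-A recipients without the outcome: 757 − 259 = 498
subject-line-B recipients without the outcome: 490 − 52 = 438
OR = (259 × 438) / (498 × 52) = 113442/25896 ≈ 4.38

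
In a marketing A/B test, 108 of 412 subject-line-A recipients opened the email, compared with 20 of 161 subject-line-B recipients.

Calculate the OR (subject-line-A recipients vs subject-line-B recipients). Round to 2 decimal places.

OR = (108 × 141) / (304 × 20) = 15228/6080 ≈ 2.50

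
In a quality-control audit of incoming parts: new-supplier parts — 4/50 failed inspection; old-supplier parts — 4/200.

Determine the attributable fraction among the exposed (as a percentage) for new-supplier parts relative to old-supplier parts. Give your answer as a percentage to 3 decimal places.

risk, new-supplier parts = 4/50 = 0.08000
risk, old-supplier parts = 4/200 = 0.02000
AR% = (0.08000 − 0.02000) / 0.08000 = 0.7500 → 75.000%

75.000%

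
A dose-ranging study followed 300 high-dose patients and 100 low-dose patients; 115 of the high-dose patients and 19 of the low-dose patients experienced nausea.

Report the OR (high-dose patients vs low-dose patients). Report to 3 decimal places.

OR = (115 × 81) / (185 × 19) = 9315/3515 ≈ 2.650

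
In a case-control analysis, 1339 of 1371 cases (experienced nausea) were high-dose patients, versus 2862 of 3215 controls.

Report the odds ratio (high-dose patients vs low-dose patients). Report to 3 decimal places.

OR = (1339 × 353) / (2862 × 32) = 472667/91584 ≈ 5.161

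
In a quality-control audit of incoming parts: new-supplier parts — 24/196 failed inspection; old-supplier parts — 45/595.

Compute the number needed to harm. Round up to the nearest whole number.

risk, new-supplier parts = 24/196 = 0.122449
risk, old-supplier parts = 45/595 = 0.075630
absolute risk difference = 0.046819
1 / 0.046819 = 21.359 → round up → 22

NNH ≈ 22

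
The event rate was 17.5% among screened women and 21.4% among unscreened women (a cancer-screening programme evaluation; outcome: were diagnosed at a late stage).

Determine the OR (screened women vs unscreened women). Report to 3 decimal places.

odds, screened women = 0.1750/0.8250 = 0.2121
odds, unscreened women = 0.2140/0.7860 = 0.2723
OR = 0.2121 / 0.2723 = 0.779

0.779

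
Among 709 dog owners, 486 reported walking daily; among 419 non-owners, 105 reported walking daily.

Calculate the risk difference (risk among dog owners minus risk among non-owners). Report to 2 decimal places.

0.43

risk, dog owners = 486/709 = 0.6855
risk, non-owners = 105/419 = 0.2506
risk difference = 0.6855 − 0.2506 = 0.43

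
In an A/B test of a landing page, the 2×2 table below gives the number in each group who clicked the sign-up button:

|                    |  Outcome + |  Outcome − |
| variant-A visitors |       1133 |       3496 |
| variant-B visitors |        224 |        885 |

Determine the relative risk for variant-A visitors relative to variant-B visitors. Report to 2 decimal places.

risk, variant-A visitors = 1133/4629 = 0.2448
risk, variant-B visitors = 224/1109 = 0.2020
RR = 0.2448 / 0.2020 = 1.21

1.21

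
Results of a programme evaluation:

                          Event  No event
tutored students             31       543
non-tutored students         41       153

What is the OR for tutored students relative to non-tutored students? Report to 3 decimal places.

OR = (31 × 153) / (543 × 41) = 4743/22263 ≈ 0.213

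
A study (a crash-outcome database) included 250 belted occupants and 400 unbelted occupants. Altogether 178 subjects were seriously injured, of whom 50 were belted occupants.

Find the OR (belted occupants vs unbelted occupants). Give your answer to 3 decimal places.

0.531

belted occupants without the outcome: 250 − 50 = 200
unbelted occupants with the outcome: 178 − 50 = 128
unbelted occupants without the outcome: 400 − 128 = 272
OR = (50 × 272) / (200 × 128) = 13600/25600 ≈ 0.531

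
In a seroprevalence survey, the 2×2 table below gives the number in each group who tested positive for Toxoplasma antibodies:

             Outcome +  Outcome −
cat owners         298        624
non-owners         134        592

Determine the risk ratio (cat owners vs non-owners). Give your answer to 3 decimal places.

risk, cat owners = 298/922 = 0.3232
risk, non-owners = 134/726 = 0.1846
RR = 0.3232 / 0.1846 = 1.751

RR = 1.751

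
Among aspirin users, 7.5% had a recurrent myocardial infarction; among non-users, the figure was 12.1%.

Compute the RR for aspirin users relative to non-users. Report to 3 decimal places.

RR = 0.0750 / 0.1210 = 0.620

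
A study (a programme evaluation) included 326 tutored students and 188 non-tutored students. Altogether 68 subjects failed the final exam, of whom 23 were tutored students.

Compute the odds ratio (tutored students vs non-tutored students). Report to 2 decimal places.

tutored students without the outcome: 326 − 23 = 303
non-tutored students with the outcome: 68 − 23 = 45
non-tutored students without the outcome: 188 − 45 = 143
odds, tutored students = 23/303 = 0.0759
odds, non-tutored students = 45/143 = 0.3147
OR = 0.0759 / 0.3147 = 0.24

OR = 0.24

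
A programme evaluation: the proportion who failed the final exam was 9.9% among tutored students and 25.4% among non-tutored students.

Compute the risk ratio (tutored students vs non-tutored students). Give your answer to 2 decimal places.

RR = 0.0990 / 0.2540 = 0.39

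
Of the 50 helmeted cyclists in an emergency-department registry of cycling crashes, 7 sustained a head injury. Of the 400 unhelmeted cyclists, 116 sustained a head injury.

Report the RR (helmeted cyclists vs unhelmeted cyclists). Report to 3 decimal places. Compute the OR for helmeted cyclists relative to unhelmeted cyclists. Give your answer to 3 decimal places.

RR = 0.483; OR = 0.399

risk, helmeted cyclists = 7/50 = 0.1400
risk, unhelmeted cyclists = 116/400 = 0.2900
RR = 0.1400 / 0.2900 = 0.483
OR = (7 × 284) / (43 × 116) = 1988/4988 ≈ 0.399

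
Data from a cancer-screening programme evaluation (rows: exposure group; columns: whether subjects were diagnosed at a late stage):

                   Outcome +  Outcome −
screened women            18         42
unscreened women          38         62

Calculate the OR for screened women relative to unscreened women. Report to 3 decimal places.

OR = (18 × 62) / (42 × 38) = 1116/1596 ≈ 0.699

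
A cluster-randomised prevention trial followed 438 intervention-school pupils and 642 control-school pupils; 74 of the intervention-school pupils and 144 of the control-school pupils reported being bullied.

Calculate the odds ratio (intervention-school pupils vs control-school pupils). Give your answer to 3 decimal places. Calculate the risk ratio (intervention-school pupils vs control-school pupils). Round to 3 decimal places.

odds, intervention-school pupils = 74/364 = 0.2033
odds, control-school pupils = 144/498 = 0.2892
OR = 0.2033 / 0.2892 = 0.703
risk, intervention-school pupils = 74/438 = 0.1689
risk, control-school pupils = 144/642 = 0.2243
RR = 0.1689 / 0.2243 = 0.753

OR = 0.703; RR = 0.753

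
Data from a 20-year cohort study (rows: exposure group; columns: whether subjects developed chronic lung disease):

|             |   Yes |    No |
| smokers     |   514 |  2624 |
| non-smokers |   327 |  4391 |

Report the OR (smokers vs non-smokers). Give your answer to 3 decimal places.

OR = (514 × 4391) / (2624 × 327) = 2256974/858048 ≈ 2.630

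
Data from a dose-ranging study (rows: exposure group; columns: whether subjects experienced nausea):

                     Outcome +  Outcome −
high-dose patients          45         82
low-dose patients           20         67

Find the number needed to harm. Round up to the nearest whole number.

9

risk, high-dose patients = 45/127 = 0.354331
risk, low-dose patients = 20/87 = 0.229885
absolute risk difference = 0.124446
1 / 0.124446 = 8.036 → round up → 9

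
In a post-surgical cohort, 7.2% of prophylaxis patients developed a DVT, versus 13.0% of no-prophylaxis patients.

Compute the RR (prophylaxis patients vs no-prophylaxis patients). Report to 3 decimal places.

RR = 0.0720 / 0.1300 = 0.554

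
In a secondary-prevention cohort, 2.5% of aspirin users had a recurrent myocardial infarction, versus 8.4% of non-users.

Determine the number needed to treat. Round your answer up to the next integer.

absolute risk difference = 0.059000
1 / 0.059000 = 16.949 → round up → 17

NNT ≈ 17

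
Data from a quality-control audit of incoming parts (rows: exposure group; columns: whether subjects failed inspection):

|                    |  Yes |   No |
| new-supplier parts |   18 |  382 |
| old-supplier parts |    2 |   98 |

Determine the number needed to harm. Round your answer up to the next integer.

NNH = 40

risk, new-supplier parts = 18/400 = 0.045000
risk, old-supplier parts = 2/100 = 0.020000
absolute risk difference = 0.025000
1 / 0.025000 = 40.000 → round up → 40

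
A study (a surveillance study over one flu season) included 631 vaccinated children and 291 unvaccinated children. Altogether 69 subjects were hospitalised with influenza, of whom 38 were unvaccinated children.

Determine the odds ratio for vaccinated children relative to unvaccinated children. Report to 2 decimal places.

vaccinated children with the outcome: 69 − 38 = 31
vaccinated children without the outcome: 631 − 31 = 600
unvaccinated children without the outcome: 291 − 38 = 253
OR = (31 × 253) / (600 × 38) = 7843/22800 ≈ 0.34

OR = 0.34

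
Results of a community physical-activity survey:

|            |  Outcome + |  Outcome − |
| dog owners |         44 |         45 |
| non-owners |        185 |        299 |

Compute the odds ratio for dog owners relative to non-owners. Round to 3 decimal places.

odds, dog owners = 44/45 = 0.9778
odds, non-owners = 185/299 = 0.6187
OR = 0.9778 / 0.6187 = 1.580

1.580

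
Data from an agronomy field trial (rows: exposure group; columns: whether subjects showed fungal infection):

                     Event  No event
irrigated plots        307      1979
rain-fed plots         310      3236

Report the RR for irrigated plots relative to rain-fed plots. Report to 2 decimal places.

risk, irrigated plots = 307/2286 = 0.1343
risk, rain-fed plots = 310/3546 = 0.0874
RR = 0.1343 / 0.0874 = 1.54

1.54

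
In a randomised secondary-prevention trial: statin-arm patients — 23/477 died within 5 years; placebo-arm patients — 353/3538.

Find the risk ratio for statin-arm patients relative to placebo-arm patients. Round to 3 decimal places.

risk, statin-arm patients = 23/477 = 0.04822
risk, placebo-arm patients = 353/3538 = 0.09977
RR = 0.04822 / 0.09977 = 0.483

RR ≈ 0.483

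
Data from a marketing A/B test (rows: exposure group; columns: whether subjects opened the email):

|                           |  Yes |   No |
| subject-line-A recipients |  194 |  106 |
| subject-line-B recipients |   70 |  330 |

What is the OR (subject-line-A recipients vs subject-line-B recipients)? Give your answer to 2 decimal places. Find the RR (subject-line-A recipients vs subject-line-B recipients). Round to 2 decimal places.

OR = (194 × 330) / (106 × 70) = 64020/7420 ≈ 8.63
risk, subject-line-A recipients = 194/300 = 0.6467
risk, subject-line-B recipients = 70/400 = 0.1750
RR = 0.6467 / 0.1750 = 3.70

OR = 8.63; RR = 3.70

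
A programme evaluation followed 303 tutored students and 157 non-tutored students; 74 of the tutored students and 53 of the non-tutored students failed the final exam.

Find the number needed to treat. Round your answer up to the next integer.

11

risk, tutored students = 74/303 = 0.244224
risk, non-tutored students = 53/157 = 0.337580
absolute risk difference = 0.093355
1 / 0.093355 = 10.712 → round up → 11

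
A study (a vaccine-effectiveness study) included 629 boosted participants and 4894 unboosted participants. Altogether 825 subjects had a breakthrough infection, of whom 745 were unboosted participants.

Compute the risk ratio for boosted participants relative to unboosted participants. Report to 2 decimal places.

RR = 0.84

boosted participants with the outcome: 825 − 745 = 80
boosted participants without the outcome: 629 − 80 = 549
unboosted participants without the outcome: 4894 − 745 = 4149
risk, boosted participants = 80/629 = 0.1272
risk, unboosted participants = 745/4894 = 0.1522
RR = 0.1272 / 0.1522 = 0.84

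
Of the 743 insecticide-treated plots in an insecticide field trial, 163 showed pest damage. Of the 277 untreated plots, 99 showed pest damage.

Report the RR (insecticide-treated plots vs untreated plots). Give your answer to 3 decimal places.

RR = 0.614

risk, insecticide-treated plots = 163/743 = 0.2194
risk, untreated plots = 99/277 = 0.3574
RR = 0.2194 / 0.3574 = 0.614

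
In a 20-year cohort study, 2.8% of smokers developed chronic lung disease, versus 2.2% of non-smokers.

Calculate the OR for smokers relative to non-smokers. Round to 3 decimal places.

OR: 1.281

odds, smokers = 0.02800/0.97200 = 0.02881
odds, non-smokers = 0.02200/0.97800 = 0.02249
OR = 0.02881 / 0.02249 = 1.281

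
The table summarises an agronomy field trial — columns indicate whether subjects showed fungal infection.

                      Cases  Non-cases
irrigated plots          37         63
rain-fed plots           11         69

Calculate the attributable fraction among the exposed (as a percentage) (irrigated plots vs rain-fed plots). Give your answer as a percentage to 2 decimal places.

62.84%

risk, irrigated plots = 37/100 = 0.3700
risk, rain-fed plots = 11/80 = 0.1375
AR% = (0.3700 − 0.1375) / 0.3700 = 0.6284 → 62.84%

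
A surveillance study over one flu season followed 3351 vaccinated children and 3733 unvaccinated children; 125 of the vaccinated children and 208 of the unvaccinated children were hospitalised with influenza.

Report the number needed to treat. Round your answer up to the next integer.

55

risk, vaccinated children = 125/3351 = 0.037302
risk, unvaccinated children = 208/3733 = 0.055719
absolute risk difference = 0.018417
1 / 0.018417 = 54.298 → round up → 55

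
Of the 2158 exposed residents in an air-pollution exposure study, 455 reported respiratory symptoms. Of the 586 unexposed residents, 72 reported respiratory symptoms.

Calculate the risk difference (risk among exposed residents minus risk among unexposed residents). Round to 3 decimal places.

risk, exposed residents = 455/2158 = 0.2108
risk, unexposed residents = 72/586 = 0.1229
risk difference = 0.2108 − 0.1229 = 0.088

RD ≈ 0.088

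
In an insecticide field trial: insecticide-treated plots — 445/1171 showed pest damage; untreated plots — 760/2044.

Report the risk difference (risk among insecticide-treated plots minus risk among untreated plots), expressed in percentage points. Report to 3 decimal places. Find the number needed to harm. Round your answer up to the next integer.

RD = 0.820; NNH = 122

risk, insecticide-treated plots = 445/1171 = 0.3800
risk, untreated plots = 760/2044 = 0.3718
risk difference = 0.3800 − 0.3718 = 0.0082 → 0.820 percentage points
absolute risk difference = 0.008197
1 / 0.008197 = 121.996 → round up → 122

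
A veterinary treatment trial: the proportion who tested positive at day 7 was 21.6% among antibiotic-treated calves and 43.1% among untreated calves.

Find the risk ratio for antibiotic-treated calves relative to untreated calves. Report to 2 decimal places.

RR = 0.2160 / 0.4310 = 0.50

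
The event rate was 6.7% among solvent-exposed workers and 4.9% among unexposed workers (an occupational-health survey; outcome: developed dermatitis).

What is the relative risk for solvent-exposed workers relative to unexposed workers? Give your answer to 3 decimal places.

RR = 0.06700 / 0.04900 = 1.367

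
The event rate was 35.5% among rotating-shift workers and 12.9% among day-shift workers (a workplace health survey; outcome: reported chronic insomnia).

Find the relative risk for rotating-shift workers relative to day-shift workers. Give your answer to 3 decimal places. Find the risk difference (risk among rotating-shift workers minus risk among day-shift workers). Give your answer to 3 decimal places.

RR = 0.3550 / 0.1290 = 2.752
risk difference = 0.3550 − 0.1290 = 0.226

RR = 2.752; RD = 0.226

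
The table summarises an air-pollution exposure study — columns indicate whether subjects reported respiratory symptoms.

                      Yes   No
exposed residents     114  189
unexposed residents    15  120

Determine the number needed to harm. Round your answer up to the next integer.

risk, exposed residents = 114/303 = 0.376238
risk, unexposed residents = 15/135 = 0.111111
absolute risk difference = 0.265127
1 / 0.265127 = 3.772 → round up → 4

NNH = 4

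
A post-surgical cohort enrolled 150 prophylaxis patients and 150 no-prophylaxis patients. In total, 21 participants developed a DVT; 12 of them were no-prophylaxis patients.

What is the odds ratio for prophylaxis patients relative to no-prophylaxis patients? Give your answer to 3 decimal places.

0.734

prophylaxis patients with the outcome: 21 − 12 = 9
prophylaxis patients without the outcome: 150 − 9 = 141
no-prophylaxis patients without the outcome: 150 − 12 = 138
OR = (9 × 138) / (141 × 12) = 1242/1692 ≈ 0.734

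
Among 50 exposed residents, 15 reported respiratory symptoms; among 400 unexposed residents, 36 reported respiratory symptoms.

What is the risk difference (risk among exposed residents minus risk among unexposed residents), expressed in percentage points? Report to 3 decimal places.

risk, exposed residents = 15/50 = 0.3000
risk, unexposed residents = 36/400 = 0.0900
risk difference = 0.3000 − 0.0900 = 0.2100 → 21.000 percentage points

21.000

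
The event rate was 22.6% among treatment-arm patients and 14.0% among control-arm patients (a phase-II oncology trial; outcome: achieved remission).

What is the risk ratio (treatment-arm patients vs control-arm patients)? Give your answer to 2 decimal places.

RR = 0.2260 / 0.1400 = 1.61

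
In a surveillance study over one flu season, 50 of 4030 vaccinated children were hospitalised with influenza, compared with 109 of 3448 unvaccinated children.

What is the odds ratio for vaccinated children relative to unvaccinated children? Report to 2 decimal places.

OR = 0.38

odds, vaccinated children = 50/3980 = 0.01256
odds, unvaccinated children = 109/3339 = 0.03264
OR = 0.01256 / 0.03264 = 0.38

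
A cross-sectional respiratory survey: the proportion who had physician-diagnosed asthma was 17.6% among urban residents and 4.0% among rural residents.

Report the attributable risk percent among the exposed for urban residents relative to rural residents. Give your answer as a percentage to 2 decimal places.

AR% = (0.17600 − 0.04000) / 0.17600 = 0.7727 → 77.27%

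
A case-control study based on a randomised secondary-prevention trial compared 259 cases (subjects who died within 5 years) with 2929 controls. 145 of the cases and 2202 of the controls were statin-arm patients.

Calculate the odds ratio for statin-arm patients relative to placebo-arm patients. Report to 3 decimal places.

odds, statin-arm patients = 145/2202 = 0.0658
odds, placebo-arm patients = 114/727 = 0.1568
OR = 0.0658 / 0.1568 = 0.420

OR ≈ 0.420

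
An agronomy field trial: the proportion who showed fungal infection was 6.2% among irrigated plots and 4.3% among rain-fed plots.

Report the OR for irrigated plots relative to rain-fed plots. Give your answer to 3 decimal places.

1.471

odds, irrigated plots = 0.06200/0.93800 = 0.06610
odds, rain-fed plots = 0.04300/0.95700 = 0.04493
OR = 0.06610 / 0.04493 = 1.471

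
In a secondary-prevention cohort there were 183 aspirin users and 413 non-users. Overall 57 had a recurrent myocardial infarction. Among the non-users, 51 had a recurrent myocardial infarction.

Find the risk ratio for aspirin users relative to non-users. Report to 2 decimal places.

RR = 0.27

aspirin users with the outcome: 57 − 51 = 6
aspirin users without the outcome: 183 − 6 = 177
non-users without the outcome: 413 − 51 = 362
risk, aspirin users = 6/183 = 0.03279
risk, non-users = 51/413 = 0.12349
RR = 0.03279 / 0.12349 = 0.27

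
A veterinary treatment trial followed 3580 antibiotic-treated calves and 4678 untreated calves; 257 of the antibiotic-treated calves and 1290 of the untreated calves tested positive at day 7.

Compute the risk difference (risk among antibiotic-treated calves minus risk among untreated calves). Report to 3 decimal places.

RD = -0.204

risk, antibiotic-treated calves = 257/3580 = 0.0718
risk, untreated calves = 1290/4678 = 0.2758
risk difference = 0.0718 − 0.2758 = -0.204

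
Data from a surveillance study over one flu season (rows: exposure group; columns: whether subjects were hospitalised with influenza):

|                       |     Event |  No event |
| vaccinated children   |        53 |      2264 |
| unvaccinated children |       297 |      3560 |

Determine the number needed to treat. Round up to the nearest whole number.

risk, vaccinated children = 53/2317 = 0.022874
risk, unvaccinated children = 297/3857 = 0.077003
absolute risk difference = 0.054128
1 / 0.054128 = 18.475 → round up → 19

NNT ≈ 19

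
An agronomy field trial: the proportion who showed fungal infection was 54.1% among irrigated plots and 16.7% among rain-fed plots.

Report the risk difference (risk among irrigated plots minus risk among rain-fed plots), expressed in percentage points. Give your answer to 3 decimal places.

RD = 37.400

risk difference = 0.5410 − 0.1670 = 0.3740 → 37.400 percentage points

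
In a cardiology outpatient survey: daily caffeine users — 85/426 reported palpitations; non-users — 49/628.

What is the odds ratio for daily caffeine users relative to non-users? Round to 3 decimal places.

OR = (85 × 579) / (341 × 49) = 49215/16709 ≈ 2.945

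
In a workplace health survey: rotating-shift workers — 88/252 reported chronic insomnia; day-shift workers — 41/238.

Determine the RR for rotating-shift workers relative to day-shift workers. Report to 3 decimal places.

risk, rotating-shift workers = 88/252 = 0.3492
risk, day-shift workers = 41/238 = 0.1723
RR = 0.3492 / 0.1723 = 2.027

2.027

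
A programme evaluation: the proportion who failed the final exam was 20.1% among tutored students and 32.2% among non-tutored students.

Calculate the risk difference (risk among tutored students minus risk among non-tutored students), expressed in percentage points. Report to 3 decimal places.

-12.100

risk difference = 0.2010 − 0.3220 = -0.1210 → -12.100 percentage points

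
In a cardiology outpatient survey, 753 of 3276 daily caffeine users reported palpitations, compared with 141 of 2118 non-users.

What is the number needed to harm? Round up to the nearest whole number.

risk, daily caffeine users = 753/3276 = 0.229853
risk, non-users = 141/2118 = 0.066572
absolute risk difference = 0.163281
1 / 0.163281 = 6.124 → round up → 7

NNH: 7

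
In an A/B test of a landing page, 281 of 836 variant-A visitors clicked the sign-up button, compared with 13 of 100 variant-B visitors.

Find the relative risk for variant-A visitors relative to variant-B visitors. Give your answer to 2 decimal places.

2.59

risk, variant-A visitors = 281/836 = 0.3361
risk, variant-B visitors = 13/100 = 0.1300
RR = 0.3361 / 0.1300 = 2.59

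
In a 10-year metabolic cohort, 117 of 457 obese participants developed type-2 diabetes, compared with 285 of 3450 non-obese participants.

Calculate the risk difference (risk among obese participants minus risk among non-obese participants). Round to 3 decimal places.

risk, obese participants = 117/457 = 0.2560
risk, non-obese participants = 285/3450 = 0.0826
risk difference = 0.2560 − 0.0826 = 0.173

RD ≈ 0.173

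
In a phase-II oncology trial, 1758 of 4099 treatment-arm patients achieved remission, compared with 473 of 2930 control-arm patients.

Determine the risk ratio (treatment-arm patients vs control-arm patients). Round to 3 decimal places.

RR ≈ 2.657

risk, treatment-arm patients = 1758/4099 = 0.4289
risk, control-arm patients = 473/2930 = 0.1614
RR = 0.4289 / 0.1614 = 2.657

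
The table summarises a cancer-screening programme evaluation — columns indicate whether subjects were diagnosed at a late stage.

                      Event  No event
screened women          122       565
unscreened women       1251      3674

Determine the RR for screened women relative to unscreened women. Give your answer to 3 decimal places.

RR ≈ 0.699

risk, screened women = 122/687 = 0.1776
risk, unscreened women = 1251/4925 = 0.2540
RR = 0.1776 / 0.2540 = 0.699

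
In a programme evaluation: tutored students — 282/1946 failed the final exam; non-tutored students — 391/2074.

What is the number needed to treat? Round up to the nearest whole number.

risk, tutored students = 282/1946 = 0.144913
risk, non-tutored students = 391/2074 = 0.188525
absolute risk difference = 0.043612
1 / 0.043612 = 22.929 → round up → 23

NNT = 23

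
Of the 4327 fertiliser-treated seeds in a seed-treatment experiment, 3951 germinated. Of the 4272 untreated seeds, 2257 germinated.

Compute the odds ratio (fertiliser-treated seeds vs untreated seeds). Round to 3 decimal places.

9.381

odds, fertiliser-treated seeds = 3951/376 = 10.5080
odds, untreated seeds = 2257/2015 = 1.1201
OR = 10.5080 / 1.1201 = 9.381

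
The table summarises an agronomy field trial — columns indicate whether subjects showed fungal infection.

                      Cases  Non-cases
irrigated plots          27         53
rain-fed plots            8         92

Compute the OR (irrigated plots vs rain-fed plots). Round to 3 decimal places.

OR = (27 × 92) / (53 × 8) = 2484/424 ≈ 5.858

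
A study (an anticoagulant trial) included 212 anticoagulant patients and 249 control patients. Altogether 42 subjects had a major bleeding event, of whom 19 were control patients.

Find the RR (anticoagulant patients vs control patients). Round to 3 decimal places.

1.422

anticoagulant patients with the outcome: 42 − 19 = 23
anticoagulant patients without the outcome: 212 − 23 = 189
control patients without the outcome: 249 − 19 = 230
risk, anticoagulant patients = 23/212 = 0.1085
risk, control patients = 19/249 = 0.0763
RR = 0.1085 / 0.0763 = 1.422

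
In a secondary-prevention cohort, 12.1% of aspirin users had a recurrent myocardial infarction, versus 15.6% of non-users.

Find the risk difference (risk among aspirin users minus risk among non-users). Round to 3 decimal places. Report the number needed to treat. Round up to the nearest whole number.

RD = -0.035; NNT = 29

risk difference = 0.1210 − 0.1560 = -0.035
absolute risk difference = 0.035000
1 / 0.035000 = 28.571 → round up → 29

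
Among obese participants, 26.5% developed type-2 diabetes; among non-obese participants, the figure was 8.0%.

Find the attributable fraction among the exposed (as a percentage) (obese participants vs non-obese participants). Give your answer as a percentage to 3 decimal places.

AR% = (0.2650 − 0.0800) / 0.2650 = 0.6981 → 69.811%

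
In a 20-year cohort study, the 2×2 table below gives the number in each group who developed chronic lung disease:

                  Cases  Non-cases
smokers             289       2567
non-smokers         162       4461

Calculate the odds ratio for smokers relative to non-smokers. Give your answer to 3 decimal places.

OR = (289 × 4461) / (2567 × 162) = 1289229/415854 ≈ 3.100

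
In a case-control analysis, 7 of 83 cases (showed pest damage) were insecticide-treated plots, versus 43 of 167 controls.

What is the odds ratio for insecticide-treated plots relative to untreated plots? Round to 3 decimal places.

OR = (7 × 124) / (43 × 76) = 868/3268 ≈ 0.266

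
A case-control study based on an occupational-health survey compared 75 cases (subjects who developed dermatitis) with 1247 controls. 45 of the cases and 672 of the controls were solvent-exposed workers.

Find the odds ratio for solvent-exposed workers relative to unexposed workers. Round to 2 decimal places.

OR: 1.28

odds, solvent-exposed workers = 45/672 = 0.06696
odds, unexposed workers = 30/575 = 0.05217
OR = 0.06696 / 0.05217 = 1.28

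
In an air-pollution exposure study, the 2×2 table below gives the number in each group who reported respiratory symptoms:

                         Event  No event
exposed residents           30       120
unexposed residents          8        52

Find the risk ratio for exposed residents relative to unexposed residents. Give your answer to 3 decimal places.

1.500

risk, exposed residents = 30/150 = 0.2000
risk, unexposed residents = 8/60 = 0.1333
RR = 0.2000 / 0.1333 = 1.500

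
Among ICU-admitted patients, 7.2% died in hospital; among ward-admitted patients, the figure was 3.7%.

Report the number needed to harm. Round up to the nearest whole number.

NNH: 29

absolute risk difference = 0.035000
1 / 0.035000 = 28.571 → round up → 29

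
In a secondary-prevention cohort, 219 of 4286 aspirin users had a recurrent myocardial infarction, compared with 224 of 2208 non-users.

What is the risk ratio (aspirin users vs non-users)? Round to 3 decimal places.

risk, aspirin users = 219/4286 = 0.0511
risk, non-users = 224/2208 = 0.1014
RR = 0.0511 / 0.1014 = 0.504

0.504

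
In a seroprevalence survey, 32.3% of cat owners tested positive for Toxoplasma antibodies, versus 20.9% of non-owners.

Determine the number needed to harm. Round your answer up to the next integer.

NNH ≈ 9

absolute risk difference = 0.114000
1 / 0.114000 = 8.772 → round up → 9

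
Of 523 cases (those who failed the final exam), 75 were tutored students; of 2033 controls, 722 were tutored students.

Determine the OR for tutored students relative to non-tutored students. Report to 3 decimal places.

OR = (75 × 1311) / (722 × 448) = 98325/323456 ≈ 0.304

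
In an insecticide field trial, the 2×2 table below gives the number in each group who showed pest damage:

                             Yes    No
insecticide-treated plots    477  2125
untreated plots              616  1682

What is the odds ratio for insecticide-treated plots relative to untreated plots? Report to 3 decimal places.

OR = (477 × 1682) / (2125 × 616) = 802314/1309000 ≈ 0.613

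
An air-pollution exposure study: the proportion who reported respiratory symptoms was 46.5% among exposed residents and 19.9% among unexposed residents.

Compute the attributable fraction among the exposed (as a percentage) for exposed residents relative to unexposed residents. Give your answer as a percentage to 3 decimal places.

AR% = (0.4650 − 0.1990) / 0.4650 = 0.5720 → 57.204%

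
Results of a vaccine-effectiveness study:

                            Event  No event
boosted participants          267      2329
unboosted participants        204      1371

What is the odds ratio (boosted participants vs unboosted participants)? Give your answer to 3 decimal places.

OR = 0.770

odds, boosted participants = 267/2329 = 0.1146
odds, unboosted participants = 204/1371 = 0.1488
OR = 0.1146 / 0.1488 = 0.770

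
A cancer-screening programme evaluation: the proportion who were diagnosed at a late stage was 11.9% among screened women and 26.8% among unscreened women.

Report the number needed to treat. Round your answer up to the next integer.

absolute risk difference = 0.149000
1 / 0.149000 = 6.711 → round up → 7

NNT ≈ 7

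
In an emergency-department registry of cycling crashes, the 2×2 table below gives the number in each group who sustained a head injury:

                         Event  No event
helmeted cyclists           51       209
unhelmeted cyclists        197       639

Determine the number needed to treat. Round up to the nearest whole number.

NNT = 26

risk, helmeted cyclists = 51/260 = 0.196154
risk, unhelmeted cyclists = 197/836 = 0.235646
absolute risk difference = 0.039492
1 / 0.039492 = 25.322 → round up → 26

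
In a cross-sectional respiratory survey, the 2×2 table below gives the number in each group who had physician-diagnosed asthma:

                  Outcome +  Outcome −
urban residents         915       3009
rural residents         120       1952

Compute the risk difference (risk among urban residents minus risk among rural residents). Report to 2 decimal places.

risk, urban residents = 915/3924 = 0.2332
risk, rural residents = 120/2072 = 0.0579
risk difference = 0.2332 − 0.0579 = 0.18

0.18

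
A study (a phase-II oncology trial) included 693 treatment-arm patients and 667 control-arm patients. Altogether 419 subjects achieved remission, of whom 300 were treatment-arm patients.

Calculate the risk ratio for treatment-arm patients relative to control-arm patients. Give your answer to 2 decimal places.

RR: 2.43

treatment-arm patients without the outcome: 693 − 300 = 393
control-arm patients with the outcome: 419 − 300 = 119
control-arm patients without the outcome: 667 − 119 = 548
risk, treatment-arm patients = 300/693 = 0.4329
risk, control-arm patients = 119/667 = 0.1784
RR = 0.4329 / 0.1784 = 2.43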